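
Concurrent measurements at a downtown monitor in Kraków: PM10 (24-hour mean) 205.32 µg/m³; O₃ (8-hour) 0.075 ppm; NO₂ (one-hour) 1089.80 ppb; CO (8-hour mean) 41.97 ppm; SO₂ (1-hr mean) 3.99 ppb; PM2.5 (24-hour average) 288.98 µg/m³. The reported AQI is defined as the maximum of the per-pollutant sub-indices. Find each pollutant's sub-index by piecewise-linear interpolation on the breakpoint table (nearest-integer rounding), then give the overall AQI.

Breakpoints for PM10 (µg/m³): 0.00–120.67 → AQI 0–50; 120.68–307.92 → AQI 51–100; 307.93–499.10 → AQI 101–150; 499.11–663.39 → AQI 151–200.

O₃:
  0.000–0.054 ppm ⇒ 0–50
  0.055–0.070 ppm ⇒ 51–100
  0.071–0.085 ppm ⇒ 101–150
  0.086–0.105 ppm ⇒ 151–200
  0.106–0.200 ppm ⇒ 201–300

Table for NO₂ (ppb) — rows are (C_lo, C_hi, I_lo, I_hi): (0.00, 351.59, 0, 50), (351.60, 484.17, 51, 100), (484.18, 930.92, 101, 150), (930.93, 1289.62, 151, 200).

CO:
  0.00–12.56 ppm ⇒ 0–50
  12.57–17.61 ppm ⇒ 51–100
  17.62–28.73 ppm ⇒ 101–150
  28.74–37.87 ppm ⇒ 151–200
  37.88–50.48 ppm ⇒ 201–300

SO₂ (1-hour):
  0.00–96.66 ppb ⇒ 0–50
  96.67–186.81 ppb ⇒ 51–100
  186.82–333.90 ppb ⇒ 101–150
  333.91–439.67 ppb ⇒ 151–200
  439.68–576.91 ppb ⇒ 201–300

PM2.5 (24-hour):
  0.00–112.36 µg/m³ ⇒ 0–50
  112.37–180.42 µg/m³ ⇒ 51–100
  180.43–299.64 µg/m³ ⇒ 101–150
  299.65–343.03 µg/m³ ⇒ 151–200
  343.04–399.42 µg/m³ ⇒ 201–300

PM10: row 120.68–307.92 (AQI 51–100). (100−51)·(205.32−120.68)/(307.92−120.68) + 51 = 49·84.64/187.24 + 51 ≈ 73.15 → 73.
O₃: 0.075 lies in 0.071–0.085, so I_lo=101, I_hi=150, C_lo=0.071, C_hi=0.085.
(150−101)/(0.085−0.071) × (0.075−0.071) + 101 = 49/0.014 × 0.004 + 101 ≈ 115.00 → 115.
NO₂: 1089.80 lies in 930.93–1289.62, so I_lo=151, I_hi=200, C_lo=930.93, C_hi=1289.62.
(200−151)/(1289.62−930.93) × (1089.80−930.93) + 151 = 49/358.69 × 158.87 + 151 ≈ 172.70 → 173.
CO: 41.97 lies in 37.88–50.48, so I_lo=201, I_hi=300, C_lo=37.88, C_hi=50.48.
(300−201)/(50.48−37.88) × (41.97−37.88) + 201 = 99/12.60 × 4.09 + 201 ≈ 233.14 → 233.
SO₂ 3.99: bracket 0.00–96.66 → index 0–50; slope 50/96.66, offset 3.99.
AQI = 0 + 50/96.66·3.99 ≈ 2.06 ⇒ 2.
PM2.5: 288.98 lies in 180.43–299.64, so I_lo=101, I_hi=150, C_lo=180.43, C_hi=299.64.
(150−101)/(299.64−180.43) × (288.98−180.43) + 101 = 49/119.21 × 108.55 + 101 ≈ 145.62 → 146.
Sub-indices: PM10→73, O₃→115, NO₂→173, CO→233, SO₂→2, PM2.5→146. Overall AQI = max = 233; dominant pollutant is CO.
AQI 233: Very Unhealthy.

233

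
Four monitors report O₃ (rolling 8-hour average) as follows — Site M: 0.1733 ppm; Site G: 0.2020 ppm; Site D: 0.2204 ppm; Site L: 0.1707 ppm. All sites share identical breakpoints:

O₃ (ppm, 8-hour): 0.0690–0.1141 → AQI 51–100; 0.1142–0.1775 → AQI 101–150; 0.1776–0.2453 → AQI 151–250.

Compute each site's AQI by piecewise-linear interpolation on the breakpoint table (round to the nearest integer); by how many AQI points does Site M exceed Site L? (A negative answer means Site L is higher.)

Site M: 0.1733 ∈ [0.1142, 0.1775] ↔ index [101, 150].
101 + (0.1733−0.1142)·(150−101)/(0.1775−0.1142) = 101 + 0.0591·49/0.0633 ≈ 146.75, so AQI = 147.
Site G: 0.2020 ∈ [0.1776, 0.2453] ↔ index [151, 250].
151 + (0.2020−0.1776)·(250−151)/(0.2453−0.1776) = 151 + 0.0244·99/0.0677 ≈ 186.68, so AQI = 187.
Site D 0.2204: bracket 0.1776–0.2453 → index 151–250; slope 99/0.0677, offset 0.0428.
AQI = 151 + 99/0.0677·0.0428 ≈ 213.59 ⇒ 214.
Site L 0.1707: bracket 0.1142–0.1775 → index 101–150; slope 49/0.0633, offset 0.0565.
AQI = 101 + 49/0.0633·0.0565 ≈ 144.74 ⇒ 145.
AQIs: Site M=147, Site G=187, Site D=214, Site L=145. Site M (147) − Site L (145) = 2.

2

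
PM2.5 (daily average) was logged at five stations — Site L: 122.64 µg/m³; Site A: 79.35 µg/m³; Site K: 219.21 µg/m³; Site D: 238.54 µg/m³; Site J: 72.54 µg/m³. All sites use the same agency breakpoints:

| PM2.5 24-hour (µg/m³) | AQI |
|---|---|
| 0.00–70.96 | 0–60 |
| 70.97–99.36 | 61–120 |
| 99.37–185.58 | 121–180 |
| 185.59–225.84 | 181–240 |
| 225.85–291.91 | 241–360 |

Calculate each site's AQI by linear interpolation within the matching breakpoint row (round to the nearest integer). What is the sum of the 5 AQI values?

773

Site L: 122.64 lies in 99.37–185.58, so I_lo=121, I_hi=180, C_lo=99.37, C_hi=185.58.
(180−121)/(185.58−99.37) × (122.64−99.37) + 121 = 59/86.21 × 23.27 + 121 ≈ 136.93 → 137.
Site A: 79.35 lies in 70.97–99.36, so I_lo=61, I_hi=120, C_lo=70.97, C_hi=99.36.
(120−61)/(99.36−70.97) × (79.35−70.97) + 61 = 59/28.39 × 8.38 + 61 ≈ 78.42 → 78.
Site K: 219.21 ∈ [185.59, 225.84] ↔ index [181, 240].
181 + (219.21−185.59)·(240−181)/(225.84−185.59) = 181 + 33.62·59/40.25 ≈ 230.28, so AQI = 230.
Site D: 238.54 ∈ [225.85, 291.91] ↔ index [241, 360].
241 + (238.54−225.85)·(360−241)/(291.91−225.85) = 241 + 12.69·119/66.06 ≈ 263.86, so AQI = 264.
Site J: 72.54 lies in 70.97–99.36, so I_lo=61, I_hi=120, C_lo=70.97, C_hi=99.36.
(120−61)/(99.36−70.97) × (72.54−70.97) + 61 = 59/28.39 × 1.57 + 61 ≈ 64.26 → 64.
AQIs: Site L=137, Site A=78, Site K=230, Site D=264, Site J=64. Sum = 137 + 78 + 230 + 264 + 64 = 773.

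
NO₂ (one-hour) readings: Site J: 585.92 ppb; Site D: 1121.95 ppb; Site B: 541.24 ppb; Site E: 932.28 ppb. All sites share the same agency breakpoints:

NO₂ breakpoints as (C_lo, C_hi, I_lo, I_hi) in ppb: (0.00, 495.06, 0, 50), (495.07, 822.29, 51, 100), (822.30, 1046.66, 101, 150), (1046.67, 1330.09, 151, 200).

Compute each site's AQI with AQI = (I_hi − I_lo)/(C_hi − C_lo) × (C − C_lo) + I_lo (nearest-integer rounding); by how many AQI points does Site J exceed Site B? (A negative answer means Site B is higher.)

Site J: 585.92 ∈ [495.07, 822.29] ↔ index [51, 100].
51 + (585.92−495.07)·(100−51)/(822.29−495.07) = 51 + 90.85·49/327.22 ≈ 64.60, so AQI = 65.
Site D: 1121.95 ∈ [1046.67, 1330.09] ↔ index [151, 200].
151 + (1121.95−1046.67)·(200−151)/(1330.09−1046.67) = 151 + 75.28·49/283.42 ≈ 164.02, so AQI = 164.
Site B: row 495.07–822.29 (AQI 51–100). (100−51)·(541.24−495.07)/(822.29−495.07) + 51 = 49·46.17/327.22 + 51 ≈ 57.91 → 58.
Site E: 932.28 lies in 822.30–1046.66, so I_lo=101, I_hi=150, C_lo=822.30, C_hi=1046.66.
(150−101)/(1046.66−822.30) × (932.28−822.30) + 101 = 49/224.36 × 109.98 + 101 ≈ 125.02 → 125.
AQIs: Site J=65, Site D=164, Site B=58, Site E=125. Site J (65) − Site B (58) = 7.

7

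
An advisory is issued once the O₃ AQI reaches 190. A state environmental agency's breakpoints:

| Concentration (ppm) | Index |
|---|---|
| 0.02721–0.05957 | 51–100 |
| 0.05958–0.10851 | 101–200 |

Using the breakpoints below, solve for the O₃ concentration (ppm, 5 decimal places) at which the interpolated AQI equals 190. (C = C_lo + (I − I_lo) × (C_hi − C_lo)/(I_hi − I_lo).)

AQI 190 lies in the 101–200 band, which corresponds to 0.05958–0.10851 ppm.
C = 0.05958 + (190−101)×(0.10851−0.05958)/(200−101) = 0.05958 + 89×0.04893/99 ≈ 0.1035676 ppm → 0.10357 ppm to 5 dp.

0.10357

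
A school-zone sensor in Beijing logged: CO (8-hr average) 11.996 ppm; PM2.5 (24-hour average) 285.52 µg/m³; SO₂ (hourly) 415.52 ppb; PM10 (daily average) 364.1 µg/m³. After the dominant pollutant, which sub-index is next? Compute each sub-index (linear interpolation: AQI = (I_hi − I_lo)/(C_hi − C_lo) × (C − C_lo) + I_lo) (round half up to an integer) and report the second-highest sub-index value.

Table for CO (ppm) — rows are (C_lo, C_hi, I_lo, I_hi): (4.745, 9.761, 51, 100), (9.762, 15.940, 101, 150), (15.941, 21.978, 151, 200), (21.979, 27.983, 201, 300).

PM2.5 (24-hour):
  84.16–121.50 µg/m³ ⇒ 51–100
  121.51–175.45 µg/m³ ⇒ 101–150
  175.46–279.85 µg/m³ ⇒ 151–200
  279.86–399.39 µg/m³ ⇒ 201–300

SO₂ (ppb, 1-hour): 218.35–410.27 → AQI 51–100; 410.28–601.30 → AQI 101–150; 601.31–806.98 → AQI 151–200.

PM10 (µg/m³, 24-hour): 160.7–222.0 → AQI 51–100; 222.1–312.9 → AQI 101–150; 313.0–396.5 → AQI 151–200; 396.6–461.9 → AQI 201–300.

181

CO: 11.996 lies in 9.762–15.940, so I_lo=101, I_hi=150, C_lo=9.762, C_hi=15.940.
(150−101)/(15.940−9.762) × (11.996−9.762) + 101 = 49/6.178 × 2.234 + 101 ≈ 118.72 → 119.
PM2.5 285.52: bracket 279.86–399.39 → index 201–300; slope 99/119.53, offset 5.66.
AQI = 201 + 99/119.53·5.66 ≈ 205.69 ⇒ 206.
SO₂: row 410.28–601.30 (AQI 101–150). (150−101)·(415.52−410.28)/(601.30−410.28) + 101 = 49·5.24/191.02 + 101 ≈ 102.34 → 102.
PM10 364.1: bracket 313.0–396.5 → index 151–200; slope 49/83.5, offset 51.1.
AQI = 151 + 49/83.5·51.1 ≈ 180.99 ⇒ 181.
Sub-indices: CO→119, PM2.5→206, SO₂→102, PM10→181. Ranked high→low: 206, 181, 119, 102. Second-highest sub-index = 181.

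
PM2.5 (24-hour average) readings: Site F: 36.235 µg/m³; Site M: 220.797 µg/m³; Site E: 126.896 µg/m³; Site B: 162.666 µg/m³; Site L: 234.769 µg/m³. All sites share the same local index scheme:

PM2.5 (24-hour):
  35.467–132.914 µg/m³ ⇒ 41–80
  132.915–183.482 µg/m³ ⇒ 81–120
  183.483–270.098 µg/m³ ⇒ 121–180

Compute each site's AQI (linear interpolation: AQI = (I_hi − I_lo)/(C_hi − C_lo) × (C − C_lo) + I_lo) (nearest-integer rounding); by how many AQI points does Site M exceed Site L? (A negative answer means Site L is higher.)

Site F: row 35.467–132.914 (AQI 41–80). (80−41)·(36.235−35.467)/(132.914−35.467) + 41 = 39·0.768/97.447 + 41 ≈ 41.31 → 41.
Site M: 220.797 lies in 183.483–270.098, so I_lo=121, I_hi=180, C_lo=183.483, C_hi=270.098.
(180−121)/(270.098−183.483) × (220.797−183.483) + 121 = 59/86.615 × 37.314 + 121 ≈ 146.42 → 146.
Site E 126.896: bracket 35.467–132.914 → index 41–80; slope 39/97.447, offset 91.429.
AQI = 41 + 39/97.447·91.429 ≈ 77.59 ⇒ 78.
Site B: 162.666 ∈ [132.915, 183.482] ↔ index [81, 120].
81 + (162.666−132.915)·(120−81)/(183.482−132.915) = 81 + 29.751·39/50.567 ≈ 103.95, so AQI = 104.
Site L: 234.769 ∈ [183.483, 270.098] ↔ index [121, 180].
121 + (234.769−183.483)·(180−121)/(270.098−183.483) = 121 + 51.286·59/86.615 ≈ 155.93, so AQI = 156.
AQIs: Site F=41, Site M=146, Site E=78, Site B=104, Site L=156. Site M (146) − Site L (156) = -10.

-10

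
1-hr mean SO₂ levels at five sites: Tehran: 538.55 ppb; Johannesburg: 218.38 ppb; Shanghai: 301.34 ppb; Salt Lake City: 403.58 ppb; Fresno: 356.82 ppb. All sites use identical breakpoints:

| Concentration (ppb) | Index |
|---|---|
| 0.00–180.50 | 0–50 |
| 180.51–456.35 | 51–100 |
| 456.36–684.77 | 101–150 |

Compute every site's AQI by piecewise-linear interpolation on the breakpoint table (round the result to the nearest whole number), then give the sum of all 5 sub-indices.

Tehran: row 456.36–684.77 (AQI 101–150). (150−101)·(538.55−456.36)/(684.77−456.36) + 101 = 49·82.19/228.41 + 101 ≈ 118.63 → 119.
Johannesburg: 218.38 ∈ [180.51, 456.35] ↔ index [51, 100].
51 + (218.38−180.51)·(100−51)/(456.35−180.51) = 51 + 37.87·49/275.84 ≈ 57.73, so AQI = 58.
Shanghai: row 180.51–456.35 (AQI 51–100). (100−51)·(301.34−180.51)/(456.35−180.51) + 51 = 49·120.83/275.84 + 51 ≈ 72.46 → 72.
Salt Lake City: row 180.51–456.35 (AQI 51–100). (100−51)·(403.58−180.51)/(456.35−180.51) + 51 = 49·223.07/275.84 + 51 ≈ 90.63 → 91.
Fresno: 356.82 lies in 180.51–456.35, so I_lo=51, I_hi=100, C_lo=180.51, C_hi=456.35.
(100−51)/(456.35−180.51) × (356.82−180.51) + 51 = 49/275.84 × 176.31 + 51 ≈ 82.32 → 82.
AQIs: Tehran=119, Johannesburg=58, Shanghai=72, Salt Lake City=91, Fresno=82. Sum = 119 + 58 + 72 + 91 + 82 = 422.

422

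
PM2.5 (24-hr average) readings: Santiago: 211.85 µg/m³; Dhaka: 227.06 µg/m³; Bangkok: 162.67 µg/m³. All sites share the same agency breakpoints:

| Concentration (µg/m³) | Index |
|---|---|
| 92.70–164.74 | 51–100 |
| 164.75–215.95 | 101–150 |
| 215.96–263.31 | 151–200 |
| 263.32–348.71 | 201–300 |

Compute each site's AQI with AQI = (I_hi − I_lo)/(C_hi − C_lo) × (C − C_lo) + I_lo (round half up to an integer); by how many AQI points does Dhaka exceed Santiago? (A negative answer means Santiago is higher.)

Santiago 211.85: bracket 164.75–215.95 → index 101–150; slope 49/51.20, offset 47.10.
AQI = 101 + 49/51.20·47.10 ≈ 146.08 ⇒ 146.
Dhaka: 227.06 lies in 215.96–263.31, so I_lo=151, I_hi=200, C_lo=215.96, C_hi=263.31.
(200−151)/(263.31−215.96) × (227.06−215.96) + 151 = 49/47.35 × 11.10 + 151 ≈ 162.49 → 162.
Bangkok 162.67: bracket 92.70–164.74 → index 51–100; slope 49/72.04, offset 69.97.
AQI = 51 + 49/72.04·69.97 ≈ 98.59 ⇒ 99.
AQIs: Santiago=146, Dhaka=162, Bangkok=99. Dhaka (162) − Santiago (146) = 16.

16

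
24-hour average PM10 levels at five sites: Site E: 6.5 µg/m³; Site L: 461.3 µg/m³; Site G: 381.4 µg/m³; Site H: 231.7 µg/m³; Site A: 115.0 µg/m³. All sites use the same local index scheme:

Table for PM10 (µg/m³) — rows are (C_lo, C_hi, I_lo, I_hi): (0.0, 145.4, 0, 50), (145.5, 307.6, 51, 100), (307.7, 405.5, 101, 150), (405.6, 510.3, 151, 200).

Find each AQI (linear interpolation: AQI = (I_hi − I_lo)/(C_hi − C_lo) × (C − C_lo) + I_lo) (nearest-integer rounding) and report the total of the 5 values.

434

Site E: row 0.0–145.4 (AQI 0–50). (50−0)·(6.5−0.0)/(145.4−0.0) + 0 = 50·6.5/145.4 + 0 ≈ 2.24 → 2.
Site L 461.3: bracket 405.6–510.3 → index 151–200; slope 49/104.7, offset 55.7.
AQI = 151 + 49/104.7·55.7 ≈ 177.07 ⇒ 177.
Site G: row 307.7–405.5 (AQI 101–150). (150−101)·(381.4−307.7)/(405.5−307.7) + 101 = 49·73.7/97.8 + 101 ≈ 137.93 → 138.
Site H 231.7: bracket 145.5–307.6 → index 51–100; slope 49/162.1, offset 86.2.
AQI = 51 + 49/162.1·86.2 ≈ 77.06 ⇒ 77.
Site A: 115.0 ∈ [0.0, 145.4] ↔ index [0, 50].
0 + (115.0−0.0)·(50−0)/(145.4−0.0) = 0 + 115.0·50/145.4 ≈ 39.55, so AQI = 40.
AQIs: Site E=2, Site L=177, Site G=138, Site H=77, Site A=40. Sum = 2 + 177 + 138 + 77 + 40 = 434.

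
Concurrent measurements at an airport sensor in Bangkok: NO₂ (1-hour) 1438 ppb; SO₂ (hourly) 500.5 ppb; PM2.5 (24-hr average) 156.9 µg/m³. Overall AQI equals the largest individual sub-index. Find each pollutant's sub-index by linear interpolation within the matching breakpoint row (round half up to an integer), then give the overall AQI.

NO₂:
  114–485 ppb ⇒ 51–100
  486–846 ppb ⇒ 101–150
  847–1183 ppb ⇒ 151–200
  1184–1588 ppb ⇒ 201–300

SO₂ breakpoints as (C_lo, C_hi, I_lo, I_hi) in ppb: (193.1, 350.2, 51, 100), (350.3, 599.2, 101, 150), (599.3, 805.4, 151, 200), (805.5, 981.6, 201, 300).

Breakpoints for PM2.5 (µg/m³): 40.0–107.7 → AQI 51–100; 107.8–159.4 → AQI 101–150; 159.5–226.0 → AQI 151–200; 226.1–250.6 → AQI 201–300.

263

NO₂ 1438: bracket 1184–1588 → index 201–300; slope 99/404, offset 254.
AQI = 201 + 99/404·254 ≈ 263.24 ⇒ 263.
SO₂ 500.5: bracket 350.3–599.2 → index 101–150; slope 49/248.9, offset 150.2.
AQI = 101 + 49/248.9·150.2 ≈ 130.57 ⇒ 131.
PM2.5: 156.9 ∈ [107.8, 159.4] ↔ index [101, 150].
101 + (156.9−107.8)·(150−101)/(159.4−107.8) = 101 + 49.1·49/51.6 ≈ 147.63, so AQI = 148.
Sub-indices: NO₂→263, SO₂→131, PM2.5→148. Overall AQI = max = 263; dominant pollutant is NO₂.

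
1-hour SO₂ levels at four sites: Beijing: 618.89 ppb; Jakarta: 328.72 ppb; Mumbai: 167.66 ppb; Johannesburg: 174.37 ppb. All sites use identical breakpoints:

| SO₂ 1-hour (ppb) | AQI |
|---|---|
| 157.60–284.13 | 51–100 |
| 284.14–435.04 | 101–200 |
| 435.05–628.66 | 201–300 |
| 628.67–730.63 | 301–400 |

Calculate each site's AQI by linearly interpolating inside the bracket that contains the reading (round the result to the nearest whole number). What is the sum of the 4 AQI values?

Beijing: row 435.05–628.66 (AQI 201–300). (300−201)·(618.89−435.05)/(628.66−435.05) + 201 = 99·183.84/193.61 + 201 ≈ 295.00 → 295.
Jakarta: 328.72 lies in 284.14–435.04, so I_lo=101, I_hi=200, C_lo=284.14, C_hi=435.04.
(200−101)/(435.04−284.14) × (328.72−284.14) + 101 = 99/150.90 × 44.58 + 101 ≈ 130.25 → 130.
Mumbai: row 157.60–284.13 (AQI 51–100). (100−51)·(167.66−157.60)/(284.13−157.60) + 51 = 49·10.06/126.53 + 51 ≈ 54.90 → 55.
Johannesburg 174.37: bracket 157.60–284.13 → index 51–100; slope 49/126.53, offset 16.77.
AQI = 51 + 49/126.53·16.77 ≈ 57.49 ⇒ 57.
AQIs: Beijing=295, Jakarta=130, Mumbai=55, Johannesburg=57. Sum = 295 + 130 + 55 + 57 = 537.

537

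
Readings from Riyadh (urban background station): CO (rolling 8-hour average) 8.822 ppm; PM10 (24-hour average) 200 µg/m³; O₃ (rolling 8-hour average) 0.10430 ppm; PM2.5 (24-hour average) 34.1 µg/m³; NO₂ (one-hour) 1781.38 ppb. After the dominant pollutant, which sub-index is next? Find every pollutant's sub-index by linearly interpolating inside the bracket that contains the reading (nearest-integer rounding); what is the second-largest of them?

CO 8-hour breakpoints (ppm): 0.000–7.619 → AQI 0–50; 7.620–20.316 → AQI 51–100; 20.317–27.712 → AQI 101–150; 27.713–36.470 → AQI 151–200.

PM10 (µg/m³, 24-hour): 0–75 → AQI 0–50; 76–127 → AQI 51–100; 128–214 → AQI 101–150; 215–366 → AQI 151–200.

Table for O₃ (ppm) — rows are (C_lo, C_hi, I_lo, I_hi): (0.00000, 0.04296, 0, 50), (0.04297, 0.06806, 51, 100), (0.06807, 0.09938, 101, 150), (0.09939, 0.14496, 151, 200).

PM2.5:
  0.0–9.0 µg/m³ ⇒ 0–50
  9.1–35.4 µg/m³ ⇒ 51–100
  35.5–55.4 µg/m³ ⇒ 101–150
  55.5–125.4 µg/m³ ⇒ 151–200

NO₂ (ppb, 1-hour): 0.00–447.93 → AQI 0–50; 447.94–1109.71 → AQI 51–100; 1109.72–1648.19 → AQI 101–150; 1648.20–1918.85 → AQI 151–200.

CO: 8.822 lies in 7.620–20.316, so I_lo=51, I_hi=100, C_lo=7.620, C_hi=20.316.
(100−51)/(20.316−7.620) × (8.822−7.620) + 51 = 49/12.696 × 1.202 + 51 ≈ 55.64 → 56.
PM10: row 128–214 (AQI 101–150). (150−101)·(200−128)/(214−128) + 101 = 49·72/86 + 101 ≈ 142.02 → 142.
O₃: 0.10430 lies in 0.09939–0.14496, so I_lo=151, I_hi=200, C_lo=0.09939, C_hi=0.14496.
(200−151)/(0.14496−0.09939) × (0.10430−0.09939) + 151 = 49/0.04557 × 0.00491 + 151 ≈ 156.28 → 156.
PM2.5: row 9.1–35.4 (AQI 51–100). (100−51)·(34.1−9.1)/(35.4−9.1) + 51 = 49·25.0/26.3 + 51 ≈ 97.58 → 98.
NO₂: 1781.38 lies in 1648.20–1918.85, so I_lo=151, I_hi=200, C_lo=1648.20, C_hi=1918.85.
(200−151)/(1918.85−1648.20) × (1781.38−1648.20) + 151 = 49/270.65 × 133.18 + 151 ≈ 175.11 → 175.
Sub-indices: CO→56, PM10→142, O₃→156, PM2.5→98, NO₂→175. Ranked high→low: 175, 156, 142, 98, 56. Second-highest sub-index = 156.

156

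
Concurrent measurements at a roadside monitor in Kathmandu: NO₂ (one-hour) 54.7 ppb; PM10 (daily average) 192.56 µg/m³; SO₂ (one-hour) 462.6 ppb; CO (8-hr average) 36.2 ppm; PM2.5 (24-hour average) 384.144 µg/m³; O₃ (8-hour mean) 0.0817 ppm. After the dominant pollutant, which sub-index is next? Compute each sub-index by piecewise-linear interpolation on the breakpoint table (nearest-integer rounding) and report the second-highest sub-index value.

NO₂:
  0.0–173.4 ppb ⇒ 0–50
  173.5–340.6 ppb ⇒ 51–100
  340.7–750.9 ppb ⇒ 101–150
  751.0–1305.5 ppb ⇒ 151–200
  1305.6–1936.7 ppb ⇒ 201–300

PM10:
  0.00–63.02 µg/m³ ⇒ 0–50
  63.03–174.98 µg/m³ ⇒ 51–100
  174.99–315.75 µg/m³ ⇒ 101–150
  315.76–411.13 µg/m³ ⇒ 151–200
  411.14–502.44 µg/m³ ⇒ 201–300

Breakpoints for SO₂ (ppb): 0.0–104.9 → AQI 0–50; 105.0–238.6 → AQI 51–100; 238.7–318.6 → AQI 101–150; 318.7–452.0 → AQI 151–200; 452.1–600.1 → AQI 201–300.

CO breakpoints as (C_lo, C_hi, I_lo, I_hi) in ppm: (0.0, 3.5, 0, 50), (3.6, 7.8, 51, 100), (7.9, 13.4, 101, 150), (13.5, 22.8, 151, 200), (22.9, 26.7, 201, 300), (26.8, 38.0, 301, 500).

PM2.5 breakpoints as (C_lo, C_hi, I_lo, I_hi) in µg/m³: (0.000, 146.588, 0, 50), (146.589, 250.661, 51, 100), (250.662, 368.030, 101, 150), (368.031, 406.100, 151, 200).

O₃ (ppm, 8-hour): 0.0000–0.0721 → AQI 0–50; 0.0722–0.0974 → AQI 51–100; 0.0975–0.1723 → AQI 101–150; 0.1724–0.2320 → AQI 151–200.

208

NO₂: 54.7 lies in 0.0–173.4, so I_lo=0, I_hi=50, C_lo=0.0, C_hi=173.4.
(50−0)/(173.4−0.0) × (54.7−0.0) + 0 = 50/173.4 × 54.7 + 0 ≈ 15.77 → 16.
PM10: 192.56 ∈ [174.99, 315.75] ↔ index [101, 150].
101 + (192.56−174.99)·(150−101)/(315.75−174.99) = 101 + 17.57·49/140.76 ≈ 107.12, so AQI = 107.
SO₂ 462.6: bracket 452.1–600.1 → index 201–300; slope 99/148.0, offset 10.5.
AQI = 201 + 99/148.0·10.5 ≈ 208.02 ⇒ 208.
CO: row 26.8–38.0 (AQI 301–500). (500−301)·(36.2−26.8)/(38.0−26.8) + 301 = 199·9.4/11.2 + 301 ≈ 468.02 → 468.
PM2.5: 384.144 ∈ [368.031, 406.100] ↔ index [151, 200].
151 + (384.144−368.031)·(200−151)/(406.100−368.031) = 151 + 16.113·49/38.069 ≈ 171.74, so AQI = 172.
O₃: 0.0817 ∈ [0.0722, 0.0974] ↔ index [51, 100].
51 + (0.0817−0.0722)·(100−51)/(0.0974−0.0722) = 51 + 0.0095·49/0.0252 ≈ 69.47, so AQI = 69.
Sub-indices: NO₂→16, PM10→107, SO₂→208, CO→468, PM2.5→172, O₃→69. Ranked high→low: 468, 208, 172, 107, 69, 16. Second-highest sub-index = 208.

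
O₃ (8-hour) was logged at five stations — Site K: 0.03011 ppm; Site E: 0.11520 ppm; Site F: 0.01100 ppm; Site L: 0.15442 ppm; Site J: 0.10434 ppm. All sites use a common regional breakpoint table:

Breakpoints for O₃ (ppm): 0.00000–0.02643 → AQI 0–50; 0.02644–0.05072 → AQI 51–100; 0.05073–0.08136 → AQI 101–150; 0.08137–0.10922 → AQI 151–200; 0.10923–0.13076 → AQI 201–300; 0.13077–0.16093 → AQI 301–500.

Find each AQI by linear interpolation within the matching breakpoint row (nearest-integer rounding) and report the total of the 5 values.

Site K: 0.03011 lies in 0.02644–0.05072, so I_lo=51, I_hi=100, C_lo=0.02644, C_hi=0.05072.
(100−51)/(0.05072−0.02644) × (0.03011−0.02644) + 51 = 49/0.02428 × 0.00367 + 51 ≈ 58.41 → 58.
Site E 0.11520: bracket 0.10923–0.13076 → index 201–300; slope 99/0.02153, offset 0.00597.
AQI = 201 + 99/0.02153·0.00597 ≈ 228.45 ⇒ 228.
Site F: 0.01100 ∈ [0.00000, 0.02643] ↔ index [0, 50].
0 + (0.01100−0.00000)·(50−0)/(0.02643−0.00000) = 0 + 0.01100·50/0.02643 ≈ 20.81, so AQI = 21.
Site L: 0.15442 lies in 0.13077–0.16093, so I_lo=301, I_hi=500, C_lo=0.13077, C_hi=0.16093.
(500−301)/(0.16093−0.13077) × (0.15442−0.13077) + 301 = 199/0.03016 × 0.02365 + 301 ≈ 457.05 → 457.
Site J: row 0.08137–0.10922 (AQI 151–200). (200−151)·(0.10434−0.08137)/(0.10922−0.08137) + 151 = 49·0.02297/0.02785 + 151 ≈ 191.41 → 191.
AQIs: Site K=58, Site E=228, Site F=21, Site L=457, Site J=191. Sum = 58 + 228 + 21 + 457 + 191 = 955.

955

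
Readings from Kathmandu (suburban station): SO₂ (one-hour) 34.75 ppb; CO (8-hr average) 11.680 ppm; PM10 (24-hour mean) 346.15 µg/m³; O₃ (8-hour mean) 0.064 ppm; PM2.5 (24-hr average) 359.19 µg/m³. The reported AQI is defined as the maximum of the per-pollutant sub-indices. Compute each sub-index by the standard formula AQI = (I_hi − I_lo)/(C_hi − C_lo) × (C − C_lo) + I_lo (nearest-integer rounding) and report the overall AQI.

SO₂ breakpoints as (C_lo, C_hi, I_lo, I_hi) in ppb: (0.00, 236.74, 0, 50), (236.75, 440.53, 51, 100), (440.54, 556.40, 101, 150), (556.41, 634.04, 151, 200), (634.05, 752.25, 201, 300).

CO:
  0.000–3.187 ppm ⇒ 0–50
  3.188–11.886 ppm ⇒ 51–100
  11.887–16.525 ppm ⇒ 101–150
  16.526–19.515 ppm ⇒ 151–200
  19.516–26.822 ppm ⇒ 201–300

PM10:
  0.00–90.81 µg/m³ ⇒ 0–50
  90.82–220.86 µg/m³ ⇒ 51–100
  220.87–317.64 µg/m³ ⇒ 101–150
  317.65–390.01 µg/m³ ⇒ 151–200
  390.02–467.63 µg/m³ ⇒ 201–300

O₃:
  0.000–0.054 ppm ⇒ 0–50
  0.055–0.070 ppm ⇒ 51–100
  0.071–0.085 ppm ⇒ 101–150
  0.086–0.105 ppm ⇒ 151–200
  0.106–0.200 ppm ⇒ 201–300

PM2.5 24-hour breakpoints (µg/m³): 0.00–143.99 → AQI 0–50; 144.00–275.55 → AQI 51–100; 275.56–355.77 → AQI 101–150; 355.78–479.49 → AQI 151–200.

SO₂ 34.75: bracket 0.00–236.74 → index 0–50; slope 50/236.74, offset 34.75.
AQI = 0 + 50/236.74·34.75 ≈ 7.34 ⇒ 7.
CO 11.680: bracket 3.188–11.886 → index 51–100; slope 49/8.698, offset 8.492.
AQI = 51 + 49/8.698·8.492 ≈ 98.84 ⇒ 99.
PM10: 346.15 ∈ [317.65, 390.01] ↔ index [151, 200].
151 + (346.15−317.65)·(200−151)/(390.01−317.65) = 151 + 28.50·49/72.36 ≈ 170.30, so AQI = 170.
O₃: row 0.055–0.070 (AQI 51–100). (100−51)·(0.064−0.055)/(0.070−0.055) + 51 = 49·0.009/0.015 + 51 ≈ 80.40 → 80.
PM2.5: 359.19 ∈ [355.78, 479.49] ↔ index [151, 200].
151 + (359.19−355.78)·(200−151)/(479.49−355.78) = 151 + 3.41·49/123.71 ≈ 152.35, so AQI = 152.
Sub-indices: SO₂→7, CO→99, PM10→170, O₃→80, PM2.5→152. Overall AQI = max = 170; dominant pollutant is PM10.

170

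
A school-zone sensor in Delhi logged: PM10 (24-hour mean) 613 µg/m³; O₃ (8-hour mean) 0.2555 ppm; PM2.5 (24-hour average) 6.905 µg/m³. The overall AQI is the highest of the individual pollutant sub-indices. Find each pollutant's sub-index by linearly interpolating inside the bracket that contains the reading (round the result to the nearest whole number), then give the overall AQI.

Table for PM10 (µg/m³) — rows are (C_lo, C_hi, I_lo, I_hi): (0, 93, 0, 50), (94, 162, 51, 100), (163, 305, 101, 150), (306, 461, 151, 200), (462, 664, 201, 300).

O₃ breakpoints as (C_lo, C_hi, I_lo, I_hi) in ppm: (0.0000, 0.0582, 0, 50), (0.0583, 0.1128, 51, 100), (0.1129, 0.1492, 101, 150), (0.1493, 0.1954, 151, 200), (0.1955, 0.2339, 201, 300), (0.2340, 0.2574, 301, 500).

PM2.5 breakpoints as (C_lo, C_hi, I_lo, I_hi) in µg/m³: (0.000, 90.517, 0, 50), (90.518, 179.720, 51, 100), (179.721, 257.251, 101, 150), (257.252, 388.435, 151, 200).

484

PM10: 613 ∈ [462, 664] ↔ index [201, 300].
201 + (613−462)·(300−201)/(664−462) = 201 + 151·99/202 ≈ 275.00, so AQI = 275.
O₃: 0.2555 ∈ [0.2340, 0.2574] ↔ index [301, 500].
301 + (0.2555−0.2340)·(500−301)/(0.2574−0.2340) = 301 + 0.0215·199/0.0234 ≈ 483.84, so AQI = 484.
PM2.5: 6.905 ∈ [0.000, 90.517] ↔ index [0, 50].
0 + (6.905−0.000)·(50−0)/(90.517−0.000) = 0 + 6.905·50/90.517 ≈ 3.81, so AQI = 4.
Sub-indices: PM10→275, O₃→484, PM2.5→4. Overall AQI = max = 484; dominant pollutant is O₃.
AQI 484: Hazardous.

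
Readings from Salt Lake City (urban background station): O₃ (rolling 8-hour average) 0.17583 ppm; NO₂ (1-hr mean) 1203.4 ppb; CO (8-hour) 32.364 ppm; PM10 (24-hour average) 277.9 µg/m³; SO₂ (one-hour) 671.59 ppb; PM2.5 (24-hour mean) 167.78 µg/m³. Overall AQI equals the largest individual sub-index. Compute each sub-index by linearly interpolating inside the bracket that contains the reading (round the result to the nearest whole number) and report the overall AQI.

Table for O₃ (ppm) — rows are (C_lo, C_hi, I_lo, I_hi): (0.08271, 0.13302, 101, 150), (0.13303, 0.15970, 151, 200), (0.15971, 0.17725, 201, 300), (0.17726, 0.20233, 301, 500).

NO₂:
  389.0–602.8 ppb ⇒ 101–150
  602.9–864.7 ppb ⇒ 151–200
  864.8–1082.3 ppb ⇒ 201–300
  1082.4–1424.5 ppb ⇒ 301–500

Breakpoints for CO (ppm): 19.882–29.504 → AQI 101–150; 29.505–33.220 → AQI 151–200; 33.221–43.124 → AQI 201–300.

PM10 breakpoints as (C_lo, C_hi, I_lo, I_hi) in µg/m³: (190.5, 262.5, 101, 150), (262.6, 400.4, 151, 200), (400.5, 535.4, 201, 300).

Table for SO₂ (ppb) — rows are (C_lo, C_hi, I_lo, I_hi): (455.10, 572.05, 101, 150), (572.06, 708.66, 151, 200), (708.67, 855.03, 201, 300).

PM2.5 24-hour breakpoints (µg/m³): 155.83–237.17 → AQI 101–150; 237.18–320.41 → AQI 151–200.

O₃: 0.17583 lies in 0.15971–0.17725, so I_lo=201, I_hi=300, C_lo=0.15971, C_hi=0.17725.
(300−201)/(0.17725−0.15971) × (0.17583−0.15971) + 201 = 99/0.01754 × 0.01612 + 201 ≈ 291.99 → 292.
NO₂: row 1082.4–1424.5 (AQI 301–500). (500−301)·(1203.4−1082.4)/(1424.5−1082.4) + 301 = 199·121.0/342.1 + 301 ≈ 371.39 → 371.
CO: 32.364 ∈ [29.505, 33.220] ↔ index [151, 200].
151 + (32.364−29.505)·(200−151)/(33.220−29.505) = 151 + 2.859·49/3.715 ≈ 188.71, so AQI = 189.
PM10: 277.9 lies in 262.6–400.4, so I_lo=151, I_hi=200, C_lo=262.6, C_hi=400.4.
(200−151)/(400.4−262.6) × (277.9−262.6) + 151 = 49/137.8 × 15.3 + 151 ≈ 156.44 → 156.
SO₂: 671.59 lies in 572.06–708.66, so I_lo=151, I_hi=200, C_lo=572.06, C_hi=708.66.
(200−151)/(708.66−572.06) × (671.59−572.06) + 151 = 49/136.60 × 99.53 + 151 ≈ 186.70 → 187.
PM2.5: 167.78 ∈ [155.83, 237.17] ↔ index [101, 150].
101 + (167.78−155.83)·(150−101)/(237.17−155.83) = 101 + 11.95·49/81.34 ≈ 108.20, so AQI = 108.
Sub-indices: O₃→292, NO₂→371, CO→189, PM10→156, SO₂→187, PM2.5→108. Overall AQI = max = 371; dominant pollutant is NO₂.

371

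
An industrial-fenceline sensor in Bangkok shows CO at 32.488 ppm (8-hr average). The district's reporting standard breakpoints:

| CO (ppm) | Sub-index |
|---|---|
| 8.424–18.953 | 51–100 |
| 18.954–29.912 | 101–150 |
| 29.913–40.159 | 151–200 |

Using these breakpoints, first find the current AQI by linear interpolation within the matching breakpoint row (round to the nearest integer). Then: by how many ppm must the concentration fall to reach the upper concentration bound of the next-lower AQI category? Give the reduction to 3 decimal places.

CO 32.488: bracket 29.913–40.159 → index 151–200; slope 49/10.246, offset 2.575.
AQI = 151 + 49/10.246·2.575 ≈ 163.31 ⇒ 163.
Current AQI 163 is in the Unhealthy range (151–200). The next-lower category tops out at AQI 150, whose upper concentration bound is 29.912 ppm.
Reduction needed = 32.488 − 29.912 = 2.576 ppm.

2.576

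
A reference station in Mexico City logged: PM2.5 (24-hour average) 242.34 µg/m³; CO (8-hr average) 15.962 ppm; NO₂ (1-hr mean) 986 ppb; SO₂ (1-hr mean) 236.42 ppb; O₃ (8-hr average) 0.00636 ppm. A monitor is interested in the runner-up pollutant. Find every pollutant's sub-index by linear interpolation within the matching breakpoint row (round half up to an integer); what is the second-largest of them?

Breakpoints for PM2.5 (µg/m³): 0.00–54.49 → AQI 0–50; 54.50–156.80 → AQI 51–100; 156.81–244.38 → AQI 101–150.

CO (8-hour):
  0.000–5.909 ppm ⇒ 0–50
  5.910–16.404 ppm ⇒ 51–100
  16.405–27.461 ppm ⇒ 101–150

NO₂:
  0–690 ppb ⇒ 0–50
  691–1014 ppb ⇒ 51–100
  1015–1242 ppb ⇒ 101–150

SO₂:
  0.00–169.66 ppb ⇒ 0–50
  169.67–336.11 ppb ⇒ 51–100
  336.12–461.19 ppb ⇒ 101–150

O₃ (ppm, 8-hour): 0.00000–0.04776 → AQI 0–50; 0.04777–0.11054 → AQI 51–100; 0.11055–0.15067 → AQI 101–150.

98

PM2.5: row 156.81–244.38 (AQI 101–150). (150−101)·(242.34−156.81)/(244.38−156.81) + 101 = 49·85.53/87.57 + 101 ≈ 148.86 → 149.
CO: 15.962 ∈ [5.910, 16.404] ↔ index [51, 100].
51 + (15.962−5.910)·(100−51)/(16.404−5.910) = 51 + 10.052·49/10.494 ≈ 97.94, so AQI = 98.
NO₂ 986: bracket 691–1014 → index 51–100; slope 49/323, offset 295.
AQI = 51 + 49/323·295 ≈ 95.75 ⇒ 96.
SO₂: 236.42 lies in 169.67–336.11, so I_lo=51, I_hi=100, C_lo=169.67, C_hi=336.11.
(100−51)/(336.11−169.67) × (236.42−169.67) + 51 = 49/166.44 × 66.75 + 51 ≈ 70.65 → 71.
O₃: 0.00636 ∈ [0.00000, 0.04776] ↔ index [0, 50].
0 + (0.00636−0.00000)·(50−0)/(0.04776−0.00000) = 0 + 0.00636·50/0.04776 ≈ 6.66, so AQI = 7.
Sub-indices: PM2.5→149, CO→98, NO₂→96, SO₂→71, O₃→7. Ranked high→low: 149, 98, 96, 71, 7. Second-highest sub-index = 98.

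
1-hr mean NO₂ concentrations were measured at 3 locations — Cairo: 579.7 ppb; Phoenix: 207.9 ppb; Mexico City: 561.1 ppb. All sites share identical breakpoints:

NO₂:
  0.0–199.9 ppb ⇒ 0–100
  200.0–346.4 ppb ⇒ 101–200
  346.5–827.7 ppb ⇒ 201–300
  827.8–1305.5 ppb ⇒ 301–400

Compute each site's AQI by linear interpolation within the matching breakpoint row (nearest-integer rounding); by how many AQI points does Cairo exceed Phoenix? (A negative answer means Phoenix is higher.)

Cairo: 579.7 lies in 346.5–827.7, so I_lo=201, I_hi=300, C_lo=346.5, C_hi=827.7.
(300−201)/(827.7−346.5) × (579.7−346.5) + 201 = 99/481.2 × 233.2 + 201 ≈ 248.98 → 249.
Phoenix: row 200.0–346.4 (AQI 101–200). (200−101)·(207.9−200.0)/(346.4−200.0) + 101 = 99·7.9/146.4 + 101 ≈ 106.34 → 106.
Mexico City: 561.1 lies in 346.5–827.7, so I_lo=201, I_hi=300, C_lo=346.5, C_hi=827.7.
(300−201)/(827.7−346.5) × (561.1−346.5) + 201 = 99/481.2 × 214.6 + 201 ≈ 245.15 → 245.
AQIs: Cairo=249, Phoenix=106, Mexico City=245. Cairo (249) − Phoenix (106) = 143.

143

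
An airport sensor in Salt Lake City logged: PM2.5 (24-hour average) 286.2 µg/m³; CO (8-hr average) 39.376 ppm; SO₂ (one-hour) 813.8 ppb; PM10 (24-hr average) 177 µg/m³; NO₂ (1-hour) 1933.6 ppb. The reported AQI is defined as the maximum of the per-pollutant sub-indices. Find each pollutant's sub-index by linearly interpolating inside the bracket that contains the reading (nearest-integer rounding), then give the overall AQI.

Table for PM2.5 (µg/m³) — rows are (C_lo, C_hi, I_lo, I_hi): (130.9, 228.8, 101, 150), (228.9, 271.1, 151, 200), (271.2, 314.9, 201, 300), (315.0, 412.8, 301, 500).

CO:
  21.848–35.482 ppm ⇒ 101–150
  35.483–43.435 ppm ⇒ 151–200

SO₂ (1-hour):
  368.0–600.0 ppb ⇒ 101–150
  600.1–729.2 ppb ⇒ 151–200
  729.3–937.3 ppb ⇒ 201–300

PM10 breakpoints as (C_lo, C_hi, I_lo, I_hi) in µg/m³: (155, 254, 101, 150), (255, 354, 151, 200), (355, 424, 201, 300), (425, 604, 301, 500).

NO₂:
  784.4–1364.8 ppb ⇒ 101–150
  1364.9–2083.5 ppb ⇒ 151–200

241

PM2.5: 286.2 ∈ [271.2, 314.9] ↔ index [201, 300].
201 + (286.2−271.2)·(300−201)/(314.9−271.2) = 201 + 15.0·99/43.7 ≈ 234.98, so AQI = 235.
CO: 39.376 lies in 35.483–43.435, so I_lo=151, I_hi=200, C_lo=35.483, C_hi=43.435.
(200−151)/(43.435−35.483) × (39.376−35.483) + 151 = 49/7.952 × 3.893 + 151 ≈ 174.99 → 175.
SO₂: 813.8 lies in 729.3–937.3, so I_lo=201, I_hi=300, C_lo=729.3, C_hi=937.3.
(300−201)/(937.3−729.3) × (813.8−729.3) + 201 = 99/208.0 × 84.5 + 201 ≈ 241.22 → 241.
PM10: 177 lies in 155–254, so I_lo=101, I_hi=150, C_lo=155, C_hi=254.
(150−101)/(254−155) × (177−155) + 101 = 49/99 × 22 + 101 ≈ 111.89 → 112.
NO₂: 1933.6 ∈ [1364.9, 2083.5] ↔ index [151, 200].
151 + (1933.6−1364.9)·(200−151)/(2083.5−1364.9) = 151 + 568.7·49/718.6 ≈ 189.78, so AQI = 190.
Sub-indices: PM2.5→235, CO→175, SO₂→241, PM10→112, NO₂→190. Overall AQI = max = 241; dominant pollutant is SO₂.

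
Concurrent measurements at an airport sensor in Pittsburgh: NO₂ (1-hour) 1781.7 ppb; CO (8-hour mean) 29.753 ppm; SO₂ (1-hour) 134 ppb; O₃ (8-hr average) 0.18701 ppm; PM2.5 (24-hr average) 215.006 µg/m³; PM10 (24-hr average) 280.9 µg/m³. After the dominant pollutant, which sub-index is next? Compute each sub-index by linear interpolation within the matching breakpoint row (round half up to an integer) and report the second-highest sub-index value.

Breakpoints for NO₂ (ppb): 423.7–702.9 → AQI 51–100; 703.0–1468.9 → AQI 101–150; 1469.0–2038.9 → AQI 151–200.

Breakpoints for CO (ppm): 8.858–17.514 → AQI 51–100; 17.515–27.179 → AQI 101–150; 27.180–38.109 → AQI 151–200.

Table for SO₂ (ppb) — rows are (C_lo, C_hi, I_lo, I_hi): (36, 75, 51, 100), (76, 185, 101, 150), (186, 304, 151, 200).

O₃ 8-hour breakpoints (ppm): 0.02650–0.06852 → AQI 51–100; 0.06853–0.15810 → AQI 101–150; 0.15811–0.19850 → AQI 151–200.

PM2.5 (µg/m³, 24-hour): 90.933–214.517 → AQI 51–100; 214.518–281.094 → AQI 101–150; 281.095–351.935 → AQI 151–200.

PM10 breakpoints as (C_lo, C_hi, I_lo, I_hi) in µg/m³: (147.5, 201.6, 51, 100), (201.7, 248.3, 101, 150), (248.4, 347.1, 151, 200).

NO₂: 1781.7 lies in 1469.0–2038.9, so I_lo=151, I_hi=200, C_lo=1469.0, C_hi=2038.9.
(200−151)/(2038.9−1469.0) × (1781.7−1469.0) + 151 = 49/569.9 × 312.7 + 151 ≈ 177.89 → 178.
CO: row 27.180–38.109 (AQI 151–200). (200−151)·(29.753−27.180)/(38.109−27.180) + 151 = 49·2.573/10.929 + 151 ≈ 162.54 → 163.
SO₂: 134 lies in 76–185, so I_lo=101, I_hi=150, C_lo=76, C_hi=185.
(150−101)/(185−76) × (134−76) + 101 = 49/109 × 58 + 101 ≈ 127.07 → 127.
O₃: row 0.15811–0.19850 (AQI 151–200). (200−151)·(0.18701−0.15811)/(0.19850−0.15811) + 151 = 49·0.02890/0.04039 + 151 ≈ 186.06 → 186.
PM2.5: row 214.518–281.094 (AQI 101–150). (150−101)·(215.006−214.518)/(281.094−214.518) + 101 = 49·0.488/66.576 + 101 ≈ 101.36 → 101.
PM10: row 248.4–347.1 (AQI 151–200). (200−151)·(280.9−248.4)/(347.1−248.4) + 151 = 49·32.5/98.7 + 151 ≈ 167.13 → 167.
Sub-indices: NO₂→178, CO→163, SO₂→127, O₃→186, PM2.5→101, PM10→167. Ranked high→low: 186, 178, 167, 163, 127, 101. Second-highest sub-index = 178.

178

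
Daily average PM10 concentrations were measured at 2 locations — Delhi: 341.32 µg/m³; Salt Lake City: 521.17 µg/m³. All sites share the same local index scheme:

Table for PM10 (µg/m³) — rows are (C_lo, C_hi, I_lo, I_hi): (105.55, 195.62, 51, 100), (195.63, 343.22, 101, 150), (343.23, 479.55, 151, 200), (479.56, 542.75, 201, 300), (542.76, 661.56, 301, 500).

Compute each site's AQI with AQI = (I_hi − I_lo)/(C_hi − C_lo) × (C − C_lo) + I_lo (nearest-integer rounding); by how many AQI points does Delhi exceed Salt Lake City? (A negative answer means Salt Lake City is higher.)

-117

Delhi: 341.32 lies in 195.63–343.22, so I_lo=101, I_hi=150, C_lo=195.63, C_hi=343.22.
(150−101)/(343.22−195.63) × (341.32−195.63) + 101 = 49/147.59 × 145.69 + 101 ≈ 149.37 → 149.
Salt Lake City: row 479.56–542.75 (AQI 201–300). (300−201)·(521.17−479.56)/(542.75−479.56) + 201 = 99·41.61/63.19 + 201 ≈ 266.19 → 266.
AQIs: Delhi=149, Salt Lake City=266. Delhi (149) − Salt Lake City (266) = -117.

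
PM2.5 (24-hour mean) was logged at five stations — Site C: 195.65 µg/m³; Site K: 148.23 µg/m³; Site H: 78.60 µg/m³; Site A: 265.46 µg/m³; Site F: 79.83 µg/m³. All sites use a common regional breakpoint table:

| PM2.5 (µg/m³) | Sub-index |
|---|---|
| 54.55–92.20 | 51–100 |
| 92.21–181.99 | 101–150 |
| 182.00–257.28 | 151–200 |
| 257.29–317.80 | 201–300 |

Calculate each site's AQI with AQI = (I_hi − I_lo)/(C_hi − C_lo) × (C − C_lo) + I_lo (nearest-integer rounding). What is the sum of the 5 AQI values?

672

Site C: row 182.00–257.28 (AQI 151–200). (200−151)·(195.65−182.00)/(257.28−182.00) + 151 = 49·13.65/75.28 + 151 ≈ 159.88 → 160.
Site K: 148.23 ∈ [92.21, 181.99] ↔ index [101, 150].
101 + (148.23−92.21)·(150−101)/(181.99−92.21) = 101 + 56.02·49/89.78 ≈ 131.57, so AQI = 132.
Site H: 78.60 lies in 54.55–92.20, so I_lo=51, I_hi=100, C_lo=54.55, C_hi=92.20.
(100−51)/(92.20−54.55) × (78.60−54.55) + 51 = 49/37.65 × 24.05 + 51 ≈ 82.30 → 82.
Site A: row 257.29–317.80 (AQI 201–300). (300−201)·(265.46−257.29)/(317.80−257.29) + 201 = 99·8.17/60.51 + 201 ≈ 214.37 → 214.
Site F: 79.83 ∈ [54.55, 92.20] ↔ index [51, 100].
51 + (79.83−54.55)·(100−51)/(92.20−54.55) = 51 + 25.28·49/37.65 ≈ 83.90, so AQI = 84.
AQIs: Site C=160, Site K=132, Site H=82, Site A=214, Site F=84. Sum = 160 + 132 + 82 + 214 + 84 = 672.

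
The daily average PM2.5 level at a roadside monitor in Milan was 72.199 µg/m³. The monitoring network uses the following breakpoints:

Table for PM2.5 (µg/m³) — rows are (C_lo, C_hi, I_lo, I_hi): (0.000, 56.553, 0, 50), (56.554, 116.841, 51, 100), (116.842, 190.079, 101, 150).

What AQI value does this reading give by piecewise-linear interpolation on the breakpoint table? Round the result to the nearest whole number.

PM2.5 72.199: bracket 56.554–116.841 → index 51–100; slope 49/60.287, offset 15.645.
AQI = 51 + 49/60.287·15.645 ≈ 63.72 ⇒ 64.
AQI 64 falls in the Moderate category.

64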